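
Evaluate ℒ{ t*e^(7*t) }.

(s - 7)^(-2)

L{t} = 1!/s^2 = 1/s^2.
By the first shifting theorem, multiplying by e^(7t) replaces s with s - 7.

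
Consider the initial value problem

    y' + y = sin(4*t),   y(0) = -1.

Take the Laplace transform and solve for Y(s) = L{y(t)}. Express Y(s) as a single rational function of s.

Apply the Laplace transform to the equation.
Using L{y'} = sY - y(0) = sY - (-1), the left side becomes (s + 1)Y - (-1).
The right side is L{sin(4*t)} = 4/(s^2 + 16).
So (s + 1)Y = 4/(s^2 + 16) + (-1).
Solve for Y(s) and write it as one ratio of polynomials.

Y(s) = (-s^2 - 12)/(s^3 + s^2 + 16*s + 16)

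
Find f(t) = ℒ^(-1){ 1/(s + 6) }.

Since L{e^(-6t)} = 1/(s + 6), the inverse is exp(-6*t).

f(t) = exp(-6*t)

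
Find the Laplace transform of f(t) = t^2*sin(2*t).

L{sin(2t)} = 2/(s^2 + 4).
Then apply L{t^2·g(t)} = (-1)^2 d^2/ds^2[G(s)] with G(s) = 2/(s^2 + 4):
differentiating 2 times and applying the sign gives 4*(3*s^2 - 4)/(s^2 + 4)^3.

4*(3*s^2 - 4)/(s^2 + 4)^3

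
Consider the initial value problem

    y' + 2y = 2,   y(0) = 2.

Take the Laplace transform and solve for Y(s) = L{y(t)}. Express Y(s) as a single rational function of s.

Apply the Laplace transform to the equation.
Using L{y'} = sY - y(0) = sY - 2, the left side becomes (s + 2)Y - (2).
The right side is L{2} = 2/s.
So (s + 2)Y = 2/s + (2).
Solve for Y(s) and write it as one ratio of polynomials.

Y(s) = (2*s + 2)/(s^2 + 2*s)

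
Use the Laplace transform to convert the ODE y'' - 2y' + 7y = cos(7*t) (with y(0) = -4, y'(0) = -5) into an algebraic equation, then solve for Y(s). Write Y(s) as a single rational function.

Y(s) = (-4*s^3 + 3*s^2 - 195*s + 147)/(s^4 - 2*s^3 + 56*s^2 - 98*s + 343)

Apply the Laplace transform to the equation.
The derivative rules (L{y''} = s^2 Y - s·y(0) - y'(0) and L{y'} = sY - y(0), with y(0) = -4, y'(0) = -5) turn the left side into (s^2 - 2*s + 7)Y - (-4*s + 3).
The right side is L{cos(7*t)} = s/(s^2 + 49).
So (s^2 - 2*s + 7)Y = s/(s^2 + 49) + (-4*s + 3).
Solve for Y(s) and write it as one ratio of polynomials.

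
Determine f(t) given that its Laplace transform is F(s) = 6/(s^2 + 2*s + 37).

Rewrite the denominator: s^2 + 2*s + 37 = (s + 1)^2 + 36.
The form in (s + 1) signals a first-shifting-theorem factor e^(-t).
Since L{sin(6t)} = 6/(s^2 + 36), the inverse is e^(-t)*sin(6*t).

f(t) = exp(-t)*sin(6*t)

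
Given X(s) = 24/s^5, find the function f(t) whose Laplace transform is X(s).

Since L{t^4} = 4!/s^5 = 24/s^5, the inverse is t^4.

f(t) = t^4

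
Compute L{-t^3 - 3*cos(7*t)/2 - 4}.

-3*s/(2*(s^2 + 49)) - 4/s - 6/s^4

By linearity of the Laplace transform, transform each term separately.
(-3/2)·[L{cos(7t)} = s/(s^2 + 49)]; L{-4} = -4/s; (-1)·[L{t^3} = 3!/s^4 = 6/s^4].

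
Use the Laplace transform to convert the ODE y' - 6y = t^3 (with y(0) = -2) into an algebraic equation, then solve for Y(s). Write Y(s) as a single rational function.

Apply the Laplace transform to the equation.
Using L{y'} = sY - y(0) = sY - (-2), the left side becomes (s - 6)Y - (-2).
The right side is L{t^3} = 6/s^4.
So (s - 6)Y = 6/s^4 + (-2).
Divide through and combine into a single rational function.

Y(s) = (-2*s^4 + 6)/(s^5 - 6*s^4)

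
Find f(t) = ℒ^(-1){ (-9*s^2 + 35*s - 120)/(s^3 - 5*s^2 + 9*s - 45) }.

Factor the denominator: s^3 - 5*s^2 + 9*s - 45 = (s - 5)*(s^2 + 9).
Partial fraction decomposition gives [-5/(s - 5)] + [-4*s/(s^2 + 9)] + [15/(s^2 + 9)].
Invert each term: -5/(s - 5) ↔ -5e^(5t); -4·s/(s^2 + 9) ↔ -4cos(3t); 5·3/(s^2 + 9) ↔ 5sin(3t).

f(t) = -5*exp(5*t) + 5*sin(3*t) - 4*cos(3*t)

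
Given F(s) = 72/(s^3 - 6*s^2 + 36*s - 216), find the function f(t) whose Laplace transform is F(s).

f(t) = exp(6*t) - sin(6*t) - cos(6*t)

Factor the denominator: s^3 - 6*s^2 + 36*s - 216 = (s - 6)*(s^2 + 36).
Partial fraction decomposition gives [1/(s - 6)] + [-s/(s^2 + 36)] + [-6/(s^2 + 36)].
Invert each term: 1/(s - 6) ↔ e^(6t); -1·s/(s^2 + 36) ↔ -cos(6t); -1·6/(s^2 + 36) ↔ -sin(6t).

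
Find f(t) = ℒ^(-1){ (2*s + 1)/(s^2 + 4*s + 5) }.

f(t) = -3*exp(-2*t)*sin(t) + 2*exp(-2*t)*cos(t)

Complete the square in the denominator: s^2 + 4*s + 5 = (s + 2)^2 + 1^2.
Split the numerator to match: 2*s + 1 = 2·(s + 2) - 3·1.
Invert each term: 2·(s + 2)/((s + 2)^2 + 1) ↔ 2e^(-2t)cos(t); -3·1/((s + 2)^2 + 1) ↔ -3e^(-2t)sin(t).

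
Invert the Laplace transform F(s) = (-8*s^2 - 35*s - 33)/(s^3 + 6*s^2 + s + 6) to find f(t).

Factor the denominator: s^3 + 6*s^2 + s + 6 = (s + 6)*(s^2 + 1).
Partial fraction decomposition gives [-3/(s + 6)] + [-5*s/(s^2 + 1)] + [-5/(s^2 + 1)].
Invert each term: -3/(s + 6) ↔ -3e^(-6t); -5·s/(s^2 + 1) ↔ -5cos(t); -5·1/(s^2 + 1) ↔ -5sin(t).

f(t) = -5*sin(t) - 5*cos(t) - 3*exp(-6*t)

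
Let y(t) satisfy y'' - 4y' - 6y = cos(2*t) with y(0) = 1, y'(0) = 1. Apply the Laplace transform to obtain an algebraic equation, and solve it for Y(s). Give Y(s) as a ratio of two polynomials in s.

Apply the Laplace transform to the equation.
The derivative rules (L{y''} = s^2 Y - s·y(0) - y'(0) and L{y'} = sY - y(0), with y(0) = 1, y'(0) = 1) turn the left side into (s^2 - 4*s - 6)Y - (s - 3).
The right side is L{cos(2*t)} = s/(s^2 + 4).
So (s^2 - 4*s - 6)Y = s/(s^2 + 4) + (s - 3).
Divide through and combine into a single rational function.

Y(s) = (s^3 - 3*s^2 + 5*s - 12)/(s^4 - 4*s^3 - 2*s^2 - 16*s - 24)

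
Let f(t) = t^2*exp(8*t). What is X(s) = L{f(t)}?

L{e^(8t)} = 1/(s - 8).
Then apply L{t^2·g(t)} = (-1)^2 d^2/ds^2[G(s)] with G(s) = 1/(s - 8):
differentiating 2 times and applying the sign gives 2/(s - 8)^3.

X(s) = 2/(s - 8)^3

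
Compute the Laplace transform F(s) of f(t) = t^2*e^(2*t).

F(s) = 2/(s - 2)^3

L{e^(2t)} = 1/(s - 2).
Then apply L{t^2·g(t)} = (-1)^2 d^2/ds^2[G(s)] with G(s) = 1/(s - 2):
differentiating 2 times and applying the sign gives 2/(s - 2)^3.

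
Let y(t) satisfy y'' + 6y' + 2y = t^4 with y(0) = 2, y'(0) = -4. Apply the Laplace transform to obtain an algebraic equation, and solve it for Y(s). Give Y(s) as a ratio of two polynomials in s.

Take the Laplace transform of both sides.
With L{y''} = s^2 Y - s·y(0) - y'(0) and L{y'} = sY - y(0), with y(0) = 2, y'(0) = -4: the LHS transforms to (s^2 + 6*s + 2)Y - (2*s + 8).
The right side is L{t^4} = 24/s^5.
So (s^2 + 6*s + 2)Y = 24/s^5 + (2*s + 8).
Isolate Y and clear denominators.

Y(s) = (2*s^6 + 8*s^5 + 24)/(s^7 + 6*s^6 + 2*s^5)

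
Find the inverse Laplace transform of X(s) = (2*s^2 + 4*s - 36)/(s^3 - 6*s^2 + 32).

Factor the denominator: s^3 - 6*s^2 + 32 = (s - 4)^2*(s + 2).
Partial fraction decomposition gives [3/(s - 4)] + [2/(s - 4)^2] + [-1/(s + 2)].
Invert each term: 3/(s - 4) ↔ 3e^(4t); 2/(s - 4)^2 ↔ 2t·e^(4t); -1/(s + 2) ↔ -e^(-2t).

2*t*exp(4*t) + 3*exp(4*t) - exp(-2*t)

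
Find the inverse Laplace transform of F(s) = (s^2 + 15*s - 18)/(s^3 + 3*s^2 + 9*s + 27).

Factor the denominator: s^3 + 3*s^2 + 9*s + 27 = (s + 3)*(s^2 + 9).
Partial fraction decomposition gives [-3/(s + 3)] + [4*s/(s^2 + 9)] + [3/(s^2 + 9)].
Invert each term: -3/(s + 3) ↔ -3e^(-3t); 4·s/(s^2 + 9) ↔ 4cos(3t); 1·3/(s^2 + 9) ↔ sin(3t).

sin(3*t) + 4*cos(3*t) - 3*exp(-3*t)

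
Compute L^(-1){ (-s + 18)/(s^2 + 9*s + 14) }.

4*exp(-2*t) - 5*exp(-7*t)

Factor the denominator: s^2 + 9*s + 14 = (s + 2)*(s + 7).
Partial fraction decomposition gives [-5/(s + 7)] + [4/(s + 2)].
Invert each term: -5/(s + 7) ↔ -5e^(-7t); 4/(s + 2) ↔ 4e^(-2t).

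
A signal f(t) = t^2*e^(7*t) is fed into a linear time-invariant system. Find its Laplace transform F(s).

L{e^(7t)} = 1/(s - 7).
Then apply L{t^2·g(t)} = (-1)^2 d^2/ds^2[G(s)] with G(s) = 1/(s - 7):
differentiating 2 times and applying the sign gives 2/(s - 7)^3.

F(s) = 2/(s - 7)^3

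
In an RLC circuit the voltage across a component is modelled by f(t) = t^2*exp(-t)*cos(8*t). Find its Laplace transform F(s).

L{cos(8t)} = s/(s^2 + 64).
Multiplying by e^(-t) shifts s → s + 1, so L{exp(-t)*cos(8*t)} = (s + 1)/((s + 1)^2 + 64).
Then apply L{t^2·g(t)} = (-1)^2 d^2/ds^2[G(s)] with G(s) = (s + 1)/((s + 1)^2 + 64):
differentiating 2 times and applying the sign gives 2*(s + 1)*(s^2 + 2*s - 191)/(s^2 + 2*s + 65)^3.

F(s) = 2*(s + 1)*(s^2 + 2*s - 191)/(s^2 + 2*s + 65)^3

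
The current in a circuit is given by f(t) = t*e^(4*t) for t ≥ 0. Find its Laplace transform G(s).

G(s) = (s - 4)^(-2)

L{e^(4t)} = 1/(s - 4).
Then apply L{t·g(t)} = -d/ds[H(s)] with H(s) = 1/(s - 4):
differentiating 1 time and applying the sign gives (s - 4)^(-2).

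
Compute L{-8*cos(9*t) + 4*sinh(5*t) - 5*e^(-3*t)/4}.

Apply the Laplace transform termwise.
(4)·[L{sinh(5t)} = 5/(s^2 - 25)]; (-8)·[L{cos(9t)} = s/(s^2 + 81)]; (-5/4)·[L{e^(-3t)} = 1/(s + 3)].

-8*s/(s^2 + 81) + 20/(s^2 - 25) - 5/(4*(s + 3))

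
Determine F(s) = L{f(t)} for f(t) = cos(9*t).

L{cos(9t)} = s/(s^2 + 81).

F(s) = s/(s^2 + 81)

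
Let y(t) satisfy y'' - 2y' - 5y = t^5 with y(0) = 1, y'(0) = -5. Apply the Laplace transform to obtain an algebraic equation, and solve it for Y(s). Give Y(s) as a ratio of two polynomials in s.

Apply the Laplace transform to the equation.
Using L{y''} = s^2 Y - s·y(0) - y'(0) and L{y'} = sY - y(0), with y(0) = 1, y'(0) = -5, the left side becomes (s^2 - 2*s - 5)Y - (s - 7).
The right side is L{t^5} = 120/s^6.
So (s^2 - 2*s - 5)Y = 120/s^6 + (s - 7).
Isolate Y and clear denominators.

Y(s) = (s^7 - 7*s^6 + 120)/(s^8 - 2*s^7 - 5*s^6)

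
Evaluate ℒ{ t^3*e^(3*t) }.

6/(s - 3)^4

L{t^3} = 3!/s^4 = 6/s^4.
By the first shifting theorem, multiplying by e^(3t) replaces s with s - 3.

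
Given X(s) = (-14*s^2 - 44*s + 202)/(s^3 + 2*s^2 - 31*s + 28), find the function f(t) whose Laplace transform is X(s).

Factor the denominator: s^3 + 2*s^2 - 31*s + 28 = (s - 4)*(s - 1)*(s + 7).
Partial fraction decomposition gives [-6/(s - 4)] + [-6/(s - 1)] + [-2/(s + 7)].
Invert each term: -6/(s - 4) ↔ -6e^(4t); -6/(s - 1) ↔ -6e^(t); -2/(s + 7) ↔ -2e^(-7t).

f(t) = -6*exp(4*t) - 6*exp(t) - 2*exp(-7*t)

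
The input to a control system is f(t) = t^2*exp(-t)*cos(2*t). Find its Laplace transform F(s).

L{cos(2t)} = s/(s^2 + 4).
Multiplying by e^(-t) shifts s → s + 1, so L{exp(-t)*cos(2*t)} = (s + 1)/((s + 1)^2 + 4).
Then apply L{t^2·g(t)} = (-1)^2 d^2/ds^2[G(s)] with G(s) = (s + 1)/((s + 1)^2 + 4):
differentiating 2 times and applying the sign gives 2*(s + 1)*(s^2 + 2*s - 11)/(s^2 + 2*s + 5)^3.

F(s) = 2*(s + 1)*(s^2 + 2*s - 11)/(s^2 + 2*s + 5)^3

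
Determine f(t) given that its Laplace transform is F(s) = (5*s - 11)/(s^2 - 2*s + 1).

f(t) = -6*t*exp(t) + 5*exp(t)

Factor the denominator: s^2 - 2*s + 1 = (s - 1)^2.
Partial fraction decomposition gives [5/(s - 1)] + [-6/(s - 1)^2].
Invert each term: 5/(s - 1) ↔ 5e^(t); -6/(s - 1)^2 ↔ -6t·e^(t).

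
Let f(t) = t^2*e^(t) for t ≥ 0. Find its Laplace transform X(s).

L{e^(t)} = 1/(s - 1).
Then apply L{t^2·g(t)} = (-1)^2 d^2/ds^2[G(s)] with G(s) = 1/(s - 1):
differentiating 2 times and applying the sign gives 2/(s - 1)^3.

X(s) = 2/(s - 1)^3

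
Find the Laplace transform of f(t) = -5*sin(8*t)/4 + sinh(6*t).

By linearity of the Laplace transform, transform each term separately.
(-5/4)·[L{sin(8t)} = 8/(s^2 + 64)]; L{sinh(6t)} = 6/(s^2 - 36).

-10/(s^2 + 64) + 6/(s^2 - 36)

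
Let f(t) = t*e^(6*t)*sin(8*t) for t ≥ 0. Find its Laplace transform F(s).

L{sin(8t)} = 8/(s^2 + 64).
Multiplying by e^(6t) shifts s → s - 6, so L{e^(6*t)*sin(8*t)} = 8/((s - 6)^2 + 64).
Then apply L{t·g(t)} = -d/ds[G(s)] with G(s) = 8/((s - 6)^2 + 64):
differentiating 1 time and applying the sign gives 16*(s - 6)/(s^2 - 12*s + 100)^2.

F(s) = 16*(s - 6)/(s^2 - 12*s + 100)^2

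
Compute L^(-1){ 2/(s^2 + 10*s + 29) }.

Rewrite the denominator: s^2 + 10*s + 29 = (s + 5)^2 + 4.
The form in (s + 5) signals a first-shifting-theorem factor e^(-5t).
Since L{sin(2t)} = 2/(s^2 + 4), the inverse is e^(-5*t)*sin(2*t).

exp(-5*t)*sin(2*t)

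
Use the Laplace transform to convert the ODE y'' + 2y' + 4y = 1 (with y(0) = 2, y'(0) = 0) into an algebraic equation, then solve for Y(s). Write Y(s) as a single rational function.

Transform both sides with L{·}.
Using L{y''} = s^2 Y - s·y(0) - y'(0) and L{y'} = sY - y(0), with y(0) = 2, y'(0) = 0, the left side becomes (s^2 + 2*s + 4)Y - (2*s + 4).
The right side is L{1} = 1/s.
So (s^2 + 2*s + 4)Y = 1/s + (2*s + 4).
Solve for Y(s) and write it as one ratio of polynomials.

Y(s) = (2*s^2 + 4*s + 1)/(s^3 + 2*s^2 + 4*s)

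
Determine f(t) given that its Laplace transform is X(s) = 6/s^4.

Since L{t^3} = 3!/s^4 = 6/s^4, the inverse is t^3.

f(t) = t^3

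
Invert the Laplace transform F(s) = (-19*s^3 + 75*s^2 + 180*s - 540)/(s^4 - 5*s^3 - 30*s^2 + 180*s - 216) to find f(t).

f(t) = -6*exp(6*t) - 6*exp(3*t) - exp(2*t) - 6*exp(-6*t)

Factor the denominator: s^4 - 5*s^3 - 30*s^2 + 180*s - 216 = (s - 6)*(s - 3)*(s - 2)*(s + 6).
Partial fraction decomposition gives [-6/(s - 6)] + [-1/(s - 2)] + [-6/(s - 3)] + [-6/(s + 6)].
Invert each term: -6/(s - 6) ↔ -6e^(6t); -1/(s - 2) ↔ -e^(2t); -6/(s - 3) ↔ -6e^(3t); -6/(s + 6) ↔ -6e^(-6t).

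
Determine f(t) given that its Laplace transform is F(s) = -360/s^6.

f(t) = -3*t^5

Since L{t^5} = 5!/s^6 = 120/s^6, the inverse is t^5, scaled by -3.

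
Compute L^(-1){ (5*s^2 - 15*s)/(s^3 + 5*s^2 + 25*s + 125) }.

-4*sin(5*t) + cos(5*t) + 4*exp(-5*t)

Factor the denominator: s^3 + 5*s^2 + 25*s + 125 = (s + 5)*(s^2 + 25).
Partial fraction decomposition gives [4/(s + 5)] + [s/(s^2 + 25)] + [-20/(s^2 + 25)].
Invert each term: 4/(s + 5) ↔ 4e^(-5t); 1·s/(s^2 + 25) ↔ cos(5t); -4·5/(s^2 + 25) ↔ -4sin(5t).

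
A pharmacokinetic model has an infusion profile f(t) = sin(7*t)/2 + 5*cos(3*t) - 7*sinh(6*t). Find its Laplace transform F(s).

F(s) = 5*s/(s^2 + 9) + 7/(2*(s^2 + 49)) - 42/(s^2 - 36)

By linearity of the Laplace transform, transform each term separately.
(5)·[L{cos(3t)} = s/(s^2 + 9)]; (1/2)·[L{sin(7t)} = 7/(s^2 + 49)]; (-7)·[L{sinh(6t)} = 6/(s^2 - 36)].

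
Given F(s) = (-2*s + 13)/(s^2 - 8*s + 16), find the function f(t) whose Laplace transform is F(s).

f(t) = 5*t*exp(4*t) - 2*exp(4*t)

Factor the denominator: s^2 - 8*s + 16 = (s - 4)^2.
Partial fraction decomposition gives [-2/(s - 4)] + [5/(s - 4)^2].
Invert each term: -2/(s - 4) ↔ -2e^(4t); 5/(s - 4)^2 ↔ 5t·e^(4t).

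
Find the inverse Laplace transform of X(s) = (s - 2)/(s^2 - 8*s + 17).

Complete the square in the denominator: s^2 - 8*s + 17 = (s - 4)^2 + 1^2.
Split the numerator to match: s - 2 = 1·(s - 4) + 2·1.
Invert each term: 1·(s - 4)/((s - 4)^2 + 1) ↔ e^(4t)cos(t); 2·1/((s - 4)^2 + 1) ↔ 2e^(4t)sin(t).

2*exp(4*t)*sin(t) + exp(4*t)*cos(t)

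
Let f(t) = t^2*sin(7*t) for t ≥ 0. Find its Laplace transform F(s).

L{sin(7t)} = 7/(s^2 + 49).
Then apply L{t^2·g(t)} = (-1)^2 d^2/ds^2[G(s)] with G(s) = 7/(s^2 + 49):
differentiating 2 times and applying the sign gives 14*(3*s^2 - 49)/(s^2 + 49)^3.

F(s) = 14*(3*s^2 - 49)/(s^2 + 49)^3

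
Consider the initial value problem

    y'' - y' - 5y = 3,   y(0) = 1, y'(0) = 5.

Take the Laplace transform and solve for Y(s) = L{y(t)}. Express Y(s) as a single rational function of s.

Y(s) = (s^2 + 4*s + 3)/(s^3 - s^2 - 5*s)

Take the Laplace transform of both sides.
With L{y''} = s^2 Y - s·y(0) - y'(0) and L{y'} = sY - y(0), with y(0) = 1, y'(0) = 5: the LHS transforms to (s^2 - s - 5)Y - (s + 4).
The right side is L{3} = 3/s.
So (s^2 - s - 5)Y = 3/s + (s + 4).
Solve for Y(s) and write it as one ratio of polynomials.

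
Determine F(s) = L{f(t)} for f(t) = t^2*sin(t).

F(s) = 2*(3*s^2 - 1)/(s^2 + 1)^3

L{sin(t)} = 1/(s^2 + 1).
Then apply L{t^2·g(t)} = (-1)^2 d^2/ds^2[G(s)] with G(s) = 1/(s^2 + 1):
differentiating 2 times and applying the sign gives 2*(3*s^2 - 1)/(s^2 + 1)^3.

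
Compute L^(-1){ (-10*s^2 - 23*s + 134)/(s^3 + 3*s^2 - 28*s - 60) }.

-3*exp(5*t) - 5*exp(-2*t) - 2*exp(-6*t)

Factor the denominator: s^3 + 3*s^2 - 28*s - 60 = (s - 5)*(s + 2)*(s + 6).
Partial fraction decomposition gives [-5/(s + 2)] + [-3/(s - 5)] + [-2/(s + 6)].
Invert each term: -5/(s + 2) ↔ -5e^(-2t); -3/(s - 5) ↔ -3e^(5t); -2/(s + 6) ↔ -2e^(-6t).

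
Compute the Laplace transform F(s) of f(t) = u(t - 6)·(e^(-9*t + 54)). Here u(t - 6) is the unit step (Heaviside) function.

F(s) = exp(-6*s)/(s + 9)

By the second shifting theorem, L{u(t - c)·g(t - c)} = e^(-cs)·G(s) with c = 6 and G(s) = L{g(t)}.
L{e^(-9t)} = 1/(s + 9).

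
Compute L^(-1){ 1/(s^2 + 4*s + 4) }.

Rewrite the denominator: s^2 + 4*s + 4 = (s + 2)^2.
The form in (s + 2) signals a first-shifting-theorem factor e^(-2t).
Since L{t} = 1!/s^2 = 1/s^2, the inverse is t*exp(-2*t).

t*exp(-2*t)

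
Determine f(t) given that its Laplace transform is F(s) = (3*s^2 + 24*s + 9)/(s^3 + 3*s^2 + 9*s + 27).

f(t) = 3*sin(3*t) + 5*cos(3*t) - 2*exp(-3*t)

Factor the denominator: s^3 + 3*s^2 + 9*s + 27 = (s + 3)*(s^2 + 9).
Partial fraction decomposition gives [-2/(s + 3)] + [5*s/(s^2 + 9)] + [9/(s^2 + 9)].
Invert each term: -2/(s + 3) ↔ -2e^(-3t); 5·s/(s^2 + 9) ↔ 5cos(3t); 3·3/(s^2 + 9) ↔ 3sin(3t).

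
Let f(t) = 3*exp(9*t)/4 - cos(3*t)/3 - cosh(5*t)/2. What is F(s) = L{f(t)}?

Apply the Laplace transform termwise.
(-1/2)·[L{cosh(5t)} = s/(s^2 - 25)]; (-1/3)·[L{cos(3t)} = s/(s^2 + 9)]; (3/4)·[L{e^(9t)} = 1/(s - 9)].

F(s) = -s/(3*(s^2 + 9)) - s/(2*(s^2 - 25)) + 3/(4*(s - 9))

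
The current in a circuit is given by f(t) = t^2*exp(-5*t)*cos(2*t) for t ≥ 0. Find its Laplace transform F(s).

F(s) = 2*(s + 5)*(s^2 + 10*s + 13)/(s^2 + 10*s + 29)^3

L{cos(2t)} = s/(s^2 + 4).
Multiplying by e^(-5t) shifts s → s + 5, so L{exp(-5*t)*cos(2*t)} = (s + 5)/((s + 5)^2 + 4).
Then apply L{t^2·g(t)} = (-1)^2 d^2/ds^2[G(s)] with G(s) = (s + 5)/((s + 5)^2 + 4):
differentiating 2 times and applying the sign gives 2*(s + 5)*(s^2 + 10*s + 13)/(s^2 + 10*s + 29)^3.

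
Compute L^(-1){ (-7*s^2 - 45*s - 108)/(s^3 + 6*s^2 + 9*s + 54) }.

Factor the denominator: s^3 + 6*s^2 + 9*s + 54 = (s + 6)*(s^2 + 9).
Partial fraction decomposition gives [-2/(s + 6)] + [-5*s/(s^2 + 9)] + [-15/(s^2 + 9)].
Invert each term: -2/(s + 6) ↔ -2e^(-6t); -5·s/(s^2 + 9) ↔ -5cos(3t); -5·3/(s^2 + 9) ↔ -5sin(3t).

-5*sin(3*t) - 5*cos(3*t) - 2*exp(-6*t)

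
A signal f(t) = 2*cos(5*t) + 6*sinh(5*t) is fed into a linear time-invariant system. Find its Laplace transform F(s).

The transform is linear, so treat each term independently.
(2)·[L{cos(5t)} = s/(s^2 + 25)]; (6)·[L{sinh(5t)} = 5/(s^2 - 25)].

F(s) = 2*s/(s^2 + 25) + 30/(s^2 - 25)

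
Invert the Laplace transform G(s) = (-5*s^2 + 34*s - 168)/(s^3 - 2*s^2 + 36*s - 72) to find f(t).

f(t) = -3*exp(2*t) + 5*sin(6*t) - 2*cos(6*t)

Factor the denominator: s^3 - 2*s^2 + 36*s - 72 = (s - 2)*(s^2 + 36).
Partial fraction decomposition gives [-3/(s - 2)] + [-2*s/(s^2 + 36)] + [30/(s^2 + 36)].
Invert each term: -3/(s - 2) ↔ -3e^(2t); -2·s/(s^2 + 36) ↔ -2cos(6t); 5·6/(s^2 + 36) ↔ 5sin(6t).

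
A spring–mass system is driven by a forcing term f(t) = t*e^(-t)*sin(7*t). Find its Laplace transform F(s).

L{sin(7t)} = 7/(s^2 + 49).
Multiplying by e^(-t) shifts s → s + 1, so L{e^(-t)*sin(7*t)} = 7/((s + 1)^2 + 49).
Then apply L{t·g(t)} = -d/ds[G(s)] with G(s) = 7/((s + 1)^2 + 49):
differentiating 1 time and applying the sign gives 14*(s + 1)/(s^2 + 2*s + 50)^2.

F(s) = 14*(s + 1)/(s^2 + 2*s + 50)^2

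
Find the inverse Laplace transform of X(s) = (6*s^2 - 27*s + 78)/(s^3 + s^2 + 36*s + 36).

-5*sin(6*t) + 3*cos(6*t) + 3*exp(-t)

Factor the denominator: s^3 + s^2 + 36*s + 36 = (s + 1)*(s^2 + 36).
Partial fraction decomposition gives [3/(s + 1)] + [3*s/(s^2 + 36)] + [-30/(s^2 + 36)].
Invert each term: 3/(s + 1) ↔ 3e^(-t); 3·s/(s^2 + 36) ↔ 3cos(6t); -5·6/(s^2 + 36) ↔ -5sin(6t).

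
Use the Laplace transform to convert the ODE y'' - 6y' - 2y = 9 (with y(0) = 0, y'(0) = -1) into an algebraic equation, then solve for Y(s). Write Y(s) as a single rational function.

Y(s) = (-s + 9)/(s^3 - 6*s^2 - 2*s)

Take the Laplace transform of both sides.
The derivative rules (L{y''} = s^2 Y - s·y(0) - y'(0) and L{y'} = sY - y(0), with y(0) = 0, y'(0) = -1) turn the left side into (s^2 - 6*s - 2)Y - (-1).
The right side is L{9} = 9/s.
So (s^2 - 6*s - 2)Y = 9/s + (-1).
Solve for Y(s) and write it as one ratio of polynomials.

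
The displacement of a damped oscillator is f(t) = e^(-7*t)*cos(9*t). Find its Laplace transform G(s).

L{cos(9t)} = s/(s^2 + 81).
By the first shifting theorem, multiplying by e^(-7t) replaces s with s + 7.

G(s) = (s + 7)/((s + 7)^2 + 81)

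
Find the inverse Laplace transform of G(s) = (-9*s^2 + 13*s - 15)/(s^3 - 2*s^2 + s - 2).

-5*exp(2*t) + 5*sin(t) - 4*cos(t)

Factor the denominator: s^3 - 2*s^2 + s - 2 = (s - 2)*(s^2 + 1).
Partial fraction decomposition gives [-5/(s - 2)] + [-4*s/(s^2 + 1)] + [5/(s^2 + 1)].
Invert each term: -5/(s - 2) ↔ -5e^(2t); -4·s/(s^2 + 1) ↔ -4cos(t); 5·1/(s^2 + 1) ↔ 5sin(t).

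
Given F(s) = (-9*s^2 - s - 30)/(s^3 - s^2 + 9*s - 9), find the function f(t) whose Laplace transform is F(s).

f(t) = -4*exp(t) - 2*sin(3*t) - 5*cos(3*t)

Factor the denominator: s^3 - s^2 + 9*s - 9 = (s - 1)*(s^2 + 9).
Partial fraction decomposition gives [-4/(s - 1)] + [-5*s/(s^2 + 9)] + [-6/(s^2 + 9)].
Invert each term: -4/(s - 1) ↔ -4e^(t); -5·s/(s^2 + 9) ↔ -5cos(3t); -2·3/(s^2 + 9) ↔ -2sin(3t).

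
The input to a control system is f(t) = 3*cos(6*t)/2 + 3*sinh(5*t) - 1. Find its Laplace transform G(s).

G(s) = 3*s/(2*(s^2 + 36)) + 15/(s^2 - 25) - 1/s

The transform is linear, so treat each term independently.
(3)·[L{sinh(5t)} = 5/(s^2 - 25)]; L{-1} = -1/s; (3/2)·[L{cos(6t)} = s/(s^2 + 36)].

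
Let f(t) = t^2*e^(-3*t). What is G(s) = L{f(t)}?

G(s) = 2/(s + 3)^3

L{e^(-3t)} = 1/(s + 3).
Then apply L{t^2·g(t)} = (-1)^2 d^2/ds^2[H(s)] with H(s) = 1/(s + 3):
differentiating 2 times and applying the sign gives 2/(s + 3)^3.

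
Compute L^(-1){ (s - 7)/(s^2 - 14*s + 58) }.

exp(7*t)*cos(3*t)

Rewrite the denominator: s^2 - 14*s + 58 = (s - 7)^2 + 9.
The form in (s - 7) signals a first-shifting-theorem factor e^(7t).
Since L{cos(3t)} = s/(s^2 + 9), the inverse is e^(7*t)*cos(3*t).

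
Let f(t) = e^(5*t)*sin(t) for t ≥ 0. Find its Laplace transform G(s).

G(s) = 1/((s - 5)^2 + 1)

L{sin(t)} = 1/(s^2 + 1).
By the first shifting theorem, multiplying by e^(5t) replaces s with s - 5.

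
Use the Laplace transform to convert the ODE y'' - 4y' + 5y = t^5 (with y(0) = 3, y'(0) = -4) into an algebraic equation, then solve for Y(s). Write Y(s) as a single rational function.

Take the Laplace transform of both sides.
The derivative rules (L{y''} = s^2 Y - s·y(0) - y'(0) and L{y'} = sY - y(0), with y(0) = 3, y'(0) = -4) turn the left side into (s^2 - 4*s + 5)Y - (3*s - 16).
The right side is L{t^5} = 120/s^6.
So (s^2 - 4*s + 5)Y = 120/s^6 + (3*s - 16).
Isolate Y and clear denominators.

Y(s) = (3*s^7 - 16*s^6 + 120)/(s^8 - 4*s^7 + 5*s^6)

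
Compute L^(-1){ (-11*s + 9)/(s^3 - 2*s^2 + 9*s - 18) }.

-exp(2*t) - 3*sin(3*t) + cos(3*t)

Factor the denominator: s^3 - 2*s^2 + 9*s - 18 = (s - 2)*(s^2 + 9).
Partial fraction decomposition gives [-1/(s - 2)] + [s/(s^2 + 9)] + [-9/(s^2 + 9)].
Invert each term: -1/(s - 2) ↔ -e^(2t); 1·s/(s^2 + 9) ↔ cos(3t); -3·3/(s^2 + 9) ↔ -3sin(3t).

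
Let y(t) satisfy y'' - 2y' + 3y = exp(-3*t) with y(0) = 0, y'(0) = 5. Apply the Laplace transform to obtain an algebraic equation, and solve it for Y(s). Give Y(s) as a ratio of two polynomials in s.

Y(s) = (5*s + 16)/(s^3 + s^2 - 3*s + 9)

Apply the Laplace transform to the equation.
Using L{y''} = s^2 Y - s·y(0) - y'(0) and L{y'} = sY - y(0), with y(0) = 0, y'(0) = 5, the left side becomes (s^2 - 2*s + 3)Y - (5).
The right side is L{exp(-3*t)} = 1/(s + 3).
So (s^2 - 2*s + 3)Y = 1/(s + 3) + (5).
Solve for Y(s) and write it as one ratio of polynomials.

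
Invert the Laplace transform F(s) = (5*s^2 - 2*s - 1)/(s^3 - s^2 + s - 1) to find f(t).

Factor the denominator: s^3 - s^2 + s - 1 = (s - 1)*(s^2 + 1).
Partial fraction decomposition gives [1/(s - 1)] + [4*s/(s^2 + 1)] + [2/(s^2 + 1)].
Invert each term: 1/(s - 1) ↔ e^(t); 4·s/(s^2 + 1) ↔ 4cos(t); 2·1/(s^2 + 1) ↔ 2sin(t).

f(t) = exp(t) + 2*sin(t) + 4*cos(t)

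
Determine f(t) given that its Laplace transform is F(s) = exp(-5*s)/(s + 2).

f(t) = Heaviside(t - 5)*(exp(-2*t + 10))

The factor e^(-5s) signals a time shift by c = 5 (second shifting theorem).
L{e^(-2t)} = 1/(s + 2), so L^-1{1/(s + 2)} = exp(-2*t).
Hence the inverse is u(t - 5) times that function evaluated at t - 5.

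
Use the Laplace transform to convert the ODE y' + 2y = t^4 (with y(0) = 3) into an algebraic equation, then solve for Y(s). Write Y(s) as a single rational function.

Take the Laplace transform of both sides.
With L{y'} = sY - y(0) = sY - 3: the LHS transforms to (s + 2)Y - (3).
The right side is L{t^4} = 24/s^5.
So (s + 2)Y = 24/s^5 + (3).
Divide through and combine into a single rational function.

Y(s) = (3*s^5 + 24)/(s^6 + 2*s^5)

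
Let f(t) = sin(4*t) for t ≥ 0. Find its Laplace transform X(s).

L{sin(4t)} = 4/(s^2 + 16).

X(s) = 4/(s^2 + 16)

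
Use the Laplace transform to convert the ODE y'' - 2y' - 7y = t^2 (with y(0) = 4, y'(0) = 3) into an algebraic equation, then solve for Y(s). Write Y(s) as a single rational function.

Transform both sides with L{·}.
Using L{y''} = s^2 Y - s·y(0) - y'(0) and L{y'} = sY - y(0), with y(0) = 4, y'(0) = 3, the left side becomes (s^2 - 2*s - 7)Y - (4*s - 5).
The right side is L{t^2} = 2/s^3.
So (s^2 - 2*s - 7)Y = 2/s^3 + (4*s - 5).
Isolate Y and clear denominators.

Y(s) = (4*s^4 - 5*s^3 + 2)/(s^5 - 2*s^4 - 7*s^3)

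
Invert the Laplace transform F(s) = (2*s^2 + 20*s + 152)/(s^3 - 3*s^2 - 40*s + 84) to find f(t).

f(t) = 6*exp(7*t) - 5*exp(2*t) + exp(-6*t)

Factor the denominator: s^3 - 3*s^2 - 40*s + 84 = (s - 7)*(s - 2)*(s + 6).
Partial fraction decomposition gives [6/(s - 7)] + [1/(s + 6)] + [-5/(s - 2)].
Invert each term: 6/(s - 7) ↔ 6e^(7t); 1/(s + 6) ↔ e^(-6t); -5/(s - 2) ↔ -5e^(2t).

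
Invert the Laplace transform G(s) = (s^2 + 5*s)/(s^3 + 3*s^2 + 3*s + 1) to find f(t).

f(t) = -2*t^2*exp(-t) + 3*t*exp(-t) + exp(-t)

Factor the denominator: s^3 + 3*s^2 + 3*s + 1 = (s + 1)^3.
Partial fraction decomposition gives [1/(s + 1)] + [3/(s + 1)^2] + [-4/(s + 1)^3].
Invert each term: 1/(s + 1) ↔ e^(-t); 3/(s + 1)^2 ↔ 3t·e^(-t); -4/(s + 1)^3 ↔ (-2)t^2·e^(-t).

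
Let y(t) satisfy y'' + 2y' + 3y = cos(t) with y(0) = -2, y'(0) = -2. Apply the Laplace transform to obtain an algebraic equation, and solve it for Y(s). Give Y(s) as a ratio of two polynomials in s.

Apply the Laplace transform to the equation.
Using L{y''} = s^2 Y - s·y(0) - y'(0) and L{y'} = sY - y(0), with y(0) = -2, y'(0) = -2, the left side becomes (s^2 + 2*s + 3)Y - (-2*s - 6).
The right side is L{cos(t)} = s/(s^2 + 1).
So (s^2 + 2*s + 3)Y = s/(s^2 + 1) + (-2*s - 6).
Isolate Y and clear denominators.

Y(s) = (-2*s^3 - 6*s^2 - s - 6)/(s^4 + 2*s^3 + 4*s^2 + 2*s + 3)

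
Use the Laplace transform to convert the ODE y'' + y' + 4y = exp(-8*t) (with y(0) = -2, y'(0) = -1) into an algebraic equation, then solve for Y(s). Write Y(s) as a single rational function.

Take the Laplace transform of both sides.
The derivative rules (L{y''} = s^2 Y - s·y(0) - y'(0) and L{y'} = sY - y(0), with y(0) = -2, y'(0) = -1) turn the left side into (s^2 + s + 4)Y - (-2*s - 3).
The right side is L{exp(-8*t)} = 1/(s + 8).
So (s^2 + s + 4)Y = 1/(s + 8) + (-2*s - 3).
Solve for Y(s) and write it as one ratio of polynomials.

Y(s) = (-2*s^2 - 19*s - 23)/(s^3 + 9*s^2 + 12*s + 32)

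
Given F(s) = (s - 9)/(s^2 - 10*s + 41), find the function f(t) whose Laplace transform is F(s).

Complete the square in the denominator: s^2 - 10*s + 41 = (s - 5)^2 + 4^2.
Split the numerator to match: s - 9 = 1·(s - 5) - 1·4.
Invert each term: 1·(s - 5)/((s - 5)^2 + 16) ↔ e^(5t)cos(4t); -1·4/((s - 5)^2 + 16) ↔ -e^(5t)sin(4t).

f(t) = -exp(5*t)*sin(4*t) + exp(5*t)*cos(4*t)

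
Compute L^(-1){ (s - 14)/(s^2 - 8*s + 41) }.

-2*exp(4*t)*sin(5*t) + exp(4*t)*cos(5*t)

Complete the square in the denominator: s^2 - 8*s + 41 = (s - 4)^2 + 5^2.
Split the numerator to match: s - 14 = 1·(s - 4) - 2·5.
Invert each term: 1·(s - 4)/((s - 4)^2 + 25) ↔ e^(4t)cos(5t); -2·5/((s - 4)^2 + 25) ↔ -2e^(4t)sin(5t).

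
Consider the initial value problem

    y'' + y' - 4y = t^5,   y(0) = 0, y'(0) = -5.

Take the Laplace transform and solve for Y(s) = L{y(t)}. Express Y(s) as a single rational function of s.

Y(s) = (-5*s^6 + 120)/(s^8 + s^7 - 4*s^6)

Take the Laplace transform of both sides.
With L{y''} = s^2 Y - s·y(0) - y'(0) and L{y'} = sY - y(0), with y(0) = 0, y'(0) = -5: the LHS transforms to (s^2 + s - 4)Y - (-5).
The right side is L{t^5} = 120/s^6.
So (s^2 + s - 4)Y = 120/s^6 + (-5).
Divide through and combine into a single rational function.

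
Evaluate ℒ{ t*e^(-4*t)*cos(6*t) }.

L{cos(6t)} = s/(s^2 + 36).
Multiplying by e^(-4t) shifts s → s + 4, so L{e^(-4*t)*cos(6*t)} = (s + 4)/((s + 4)^2 + 36).
Then apply L{t·g(t)} = -d/ds[H(s)] with H(s) = (s + 4)/((s + 4)^2 + 36):
differentiating 1 time and applying the sign gives (s - 2)*(s + 10)/(s^2 + 8*s + 52)^2.

(s - 2)*(s + 10)/(s^2 + 8*s + 52)^2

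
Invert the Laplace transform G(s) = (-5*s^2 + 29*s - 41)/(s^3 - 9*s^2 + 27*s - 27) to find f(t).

Factor the denominator: s^3 - 9*s^2 + 27*s - 27 = (s - 3)^3.
Partial fraction decomposition gives [-5/(s - 3)] + [-1/(s - 3)^2] + [(s - 3)^(-3)].
Invert each term: -5/(s - 3) ↔ -5e^(3t); -1/(s - 3)^2 ↔ -t·e^(3t); 1/(s - 3)^3 ↔ (1/2)t^2·e^(3t).

f(t) = t^2*exp(3*t)/2 - t*exp(3*t) - 5*exp(3*t)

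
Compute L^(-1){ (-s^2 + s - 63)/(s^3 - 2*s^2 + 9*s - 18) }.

Factor the denominator: s^3 - 2*s^2 + 9*s - 18 = (s - 2)*(s^2 + 9).
Partial fraction decomposition gives [-5/(s - 2)] + [4*s/(s^2 + 9)] + [9/(s^2 + 9)].
Invert each term: -5/(s - 2) ↔ -5e^(2t); 4·s/(s^2 + 9) ↔ 4cos(3t); 3·3/(s^2 + 9) ↔ 3sin(3t).

-5*exp(2*t) + 3*sin(3*t) + 4*cos(3*t)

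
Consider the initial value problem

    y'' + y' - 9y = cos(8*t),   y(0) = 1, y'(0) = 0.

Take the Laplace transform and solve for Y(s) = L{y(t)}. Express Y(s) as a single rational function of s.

Y(s) = (s^3 + s^2 + 65*s + 64)/(s^4 + s^3 + 55*s^2 + 64*s - 576)

Take the Laplace transform of both sides.
With L{y''} = s^2 Y - s·y(0) - y'(0) and L{y'} = sY - y(0), with y(0) = 1, y'(0) = 0: the LHS transforms to (s^2 + s - 9)Y - (s + 1).
The right side is L{cos(8*t)} = s/(s^2 + 64).
So (s^2 + s - 9)Y = s/(s^2 + 64) + (s + 1).
Solve for Y(s) and write it as one ratio of polynomials.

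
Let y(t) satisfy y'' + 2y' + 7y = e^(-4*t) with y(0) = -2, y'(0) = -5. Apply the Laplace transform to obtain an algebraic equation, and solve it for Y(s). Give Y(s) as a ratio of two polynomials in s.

Laplace-transform each side.
Using L{y''} = s^2 Y - s·y(0) - y'(0) and L{y'} = sY - y(0), with y(0) = -2, y'(0) = -5, the left side becomes (s^2 + 2*s + 7)Y - (-2*s - 9).
The right side is L{e^(-4*t)} = 1/(s + 4).
So (s^2 + 2*s + 7)Y = 1/(s + 4) + (-2*s - 9).
Divide through and combine into a single rational function.

Y(s) = (-2*s^2 - 17*s - 35)/(s^3 + 6*s^2 + 15*s + 28)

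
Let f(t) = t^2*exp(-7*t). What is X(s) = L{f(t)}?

X(s) = 2/(s + 7)^3

L{e^(-7t)} = 1/(s + 7).
Then apply L{t^2·g(t)} = (-1)^2 d^2/ds^2[G(s)] with G(s) = 1/(s + 7):
differentiating 2 times and applying the sign gives 2/(s + 7)^3.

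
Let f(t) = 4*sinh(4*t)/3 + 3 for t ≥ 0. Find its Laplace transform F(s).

F(s) = 16/(3*(s^2 - 16)) + 3/s

Apply the Laplace transform termwise.
L{3} = 3/s; (4/3)·[L{sinh(4t)} = 4/(s^2 - 16)].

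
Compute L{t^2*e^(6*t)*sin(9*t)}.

L{sin(9t)} = 9/(s^2 + 81).
Multiplying by e^(6t) shifts s → s - 6, so L{e^(6*t)*sin(9*t)} = 9/((s - 6)^2 + 81).
Then apply L{t^2·g(t)} = (-1)^2 d^2/ds^2[H(s)] with H(s) = 9/((s - 6)^2 + 81):
differentiating 2 times and applying the sign gives 54*(s^2 - 12*s + 9)/(s^2 - 12*s + 117)^3.

54*(s^2 - 12*s + 9)/(s^2 - 12*s + 117)^3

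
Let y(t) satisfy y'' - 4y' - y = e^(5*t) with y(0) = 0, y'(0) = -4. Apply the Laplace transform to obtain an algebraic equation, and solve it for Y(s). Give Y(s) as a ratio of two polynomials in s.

Y(s) = (-4*s + 21)/(s^3 - 9*s^2 + 19*s + 5)

Apply the Laplace transform to the equation.
With L{y''} = s^2 Y - s·y(0) - y'(0) and L{y'} = sY - y(0), with y(0) = 0, y'(0) = -4: the LHS transforms to (s^2 - 4*s - 1)Y - (-4).
The right side is L{e^(5*t)} = 1/(s - 5).
So (s^2 - 4*s - 1)Y = 1/(s - 5) + (-4).
Isolate Y and clear denominators.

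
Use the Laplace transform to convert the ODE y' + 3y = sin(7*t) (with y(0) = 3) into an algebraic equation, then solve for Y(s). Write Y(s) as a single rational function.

Laplace-transform each side.
Using L{y'} = sY - y(0) = sY - 3, the left side becomes (s + 3)Y - (3).
The right side is L{sin(7*t)} = 7/(s^2 + 49).
So (s + 3)Y = 7/(s^2 + 49) + (3).
Solve for Y(s) and write it as one ratio of polynomials.

Y(s) = (3*s^2 + 154)/(s^3 + 3*s^2 + 49*s + 147)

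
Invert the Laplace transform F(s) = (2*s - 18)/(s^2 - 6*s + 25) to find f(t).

f(t) = -3*exp(3*t)*sin(4*t) + 2*exp(3*t)*cos(4*t)

Complete the square in the denominator: s^2 - 6*s + 25 = (s - 3)^2 + 4^2.
Split the numerator to match: 2*s - 18 = 2·(s - 3) - 3·4.
Invert each term: 2·(s - 3)/((s - 3)^2 + 16) ↔ 2e^(3t)cos(4t); -3·4/((s - 3)^2 + 16) ↔ -3e^(3t)sin(4t).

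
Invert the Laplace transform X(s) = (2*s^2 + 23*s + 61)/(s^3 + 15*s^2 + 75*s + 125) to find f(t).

Factor the denominator: s^3 + 15*s^2 + 75*s + 125 = (s + 5)^3.
Partial fraction decomposition gives [2/(s + 5)] + [3/(s + 5)^2] + [-4/(s + 5)^3].
Invert each term: 2/(s + 5) ↔ 2e^(-5t); 3/(s + 5)^2 ↔ 3t·e^(-5t); -4/(s + 5)^3 ↔ (-2)t^2·e^(-5t).

f(t) = -2*t^2*exp(-5*t) + 3*t*exp(-5*t) + 2*exp(-5*t)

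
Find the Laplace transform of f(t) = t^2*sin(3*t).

18*(s^2 - 3)/(s^2 + 9)^3

L{sin(3t)} = 3/(s^2 + 9).
Then apply L{t^2·g(t)} = (-1)^2 d^2/ds^2[G(s)] with G(s) = 3/(s^2 + 9):
differentiating 2 times and applying the sign gives 18*(s^2 - 3)/(s^2 + 9)^3.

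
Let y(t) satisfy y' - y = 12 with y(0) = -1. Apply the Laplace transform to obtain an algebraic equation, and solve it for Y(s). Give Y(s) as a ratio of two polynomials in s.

Laplace-transform each side.
Using L{y'} = sY - y(0) = sY - (-1), the left side becomes (s - 1)Y - (-1).
The right side is L{12} = 12/s.
So (s - 1)Y = 12/s + (-1).
Divide through and combine into a single rational function.

Y(s) = (-s + 12)/(s^2 - s)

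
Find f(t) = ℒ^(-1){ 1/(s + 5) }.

Since L{e^(-5t)} = 1/(s + 5), the inverse is e^(-5*t).

f(t) = exp(-5*t)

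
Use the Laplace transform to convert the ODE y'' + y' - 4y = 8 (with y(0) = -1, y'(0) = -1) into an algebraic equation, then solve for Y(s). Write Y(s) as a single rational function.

Laplace-transform each side.
The derivative rules (L{y''} = s^2 Y - s·y(0) - y'(0) and L{y'} = sY - y(0), with y(0) = -1, y'(0) = -1) turn the left side into (s^2 + s - 4)Y - (-s - 2).
The right side is L{8} = 8/s.
So (s^2 + s - 4)Y = 8/s + (-s - 2).
Isolate Y and clear denominators.

Y(s) = (-s^2 - 2*s + 8)/(s^3 + s^2 - 4*s)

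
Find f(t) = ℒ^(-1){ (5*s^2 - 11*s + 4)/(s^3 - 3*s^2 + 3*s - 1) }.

Factor the denominator: s^3 - 3*s^2 + 3*s - 1 = (s - 1)^3.
Partial fraction decomposition gives [5/(s - 1)] + [-1/(s - 1)^2] + [-2/(s - 1)^3].
Invert each term: 5/(s - 1) ↔ 5e^(t); -1/(s - 1)^2 ↔ -t·e^(t); -2/(s - 1)^3 ↔ (-1)t^2·e^(t).

f(t) = -t^2*exp(t) - t*exp(t) + 5*exp(t)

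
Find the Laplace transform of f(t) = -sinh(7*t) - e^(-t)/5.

-7/(s^2 - 49) - 1/(5*(s + 1))

By linearity of the Laplace transform, transform each term separately.
(-1/5)·[L{e^(-t)} = 1/(s + 1)]; (-1)·[L{sinh(7t)} = 7/(s^2 - 49)].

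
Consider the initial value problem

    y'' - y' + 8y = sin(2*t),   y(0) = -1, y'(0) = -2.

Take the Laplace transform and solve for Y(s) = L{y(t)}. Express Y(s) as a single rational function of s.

Transform both sides with L{·}.
The derivative rules (L{y''} = s^2 Y - s·y(0) - y'(0) and L{y'} = sY - y(0), with y(0) = -1, y'(0) = -2) turn the left side into (s^2 - s + 8)Y - (-s - 1).
The right side is L{sin(2*t)} = 2/(s^2 + 4).
So (s^2 - s + 8)Y = 2/(s^2 + 4) + (-s - 1).
Isolate Y and clear denominators.

Y(s) = (-s^3 - s^2 - 4*s - 2)/(s^4 - s^3 + 12*s^2 - 4*s + 32)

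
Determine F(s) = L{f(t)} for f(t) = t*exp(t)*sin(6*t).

L{sin(6t)} = 6/(s^2 + 36).
Multiplying by e^(t) shifts s → s - 1, so L{exp(t)*sin(6*t)} = 6/((s - 1)^2 + 36).
Then apply L{t·g(t)} = -d/ds[G(s)] with G(s) = 6/((s - 1)^2 + 36):
differentiating 1 time and applying the sign gives 12*(s - 1)/(s^2 - 2*s + 37)^2.

F(s) = 12*(s - 1)/(s^2 - 2*s + 37)^2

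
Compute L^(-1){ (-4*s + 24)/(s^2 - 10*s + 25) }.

4*t*exp(5*t) - 4*exp(5*t)

Factor the denominator: s^2 - 10*s + 25 = (s - 5)^2.
Partial fraction decomposition gives [-4/(s - 5)] + [4/(s - 5)^2].
Invert each term: -4/(s - 5) ↔ -4e^(5t); 4/(s - 5)^2 ↔ 4t·e^(5t).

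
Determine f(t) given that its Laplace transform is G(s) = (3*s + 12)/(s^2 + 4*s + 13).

Complete the square in the denominator: s^2 + 4*s + 13 = (s + 2)^2 + 3^2.
Split the numerator to match: 3*s + 12 = 3·(s + 2) + 2·3.
Invert each term: 3·(s + 2)/((s + 2)^2 + 9) ↔ 3e^(-2t)cos(3t); 2·3/((s + 2)^2 + 9) ↔ 2e^(-2t)sin(3t).

f(t) = 2*exp(-2*t)*sin(3*t) + 3*exp(-2*t)*cos(3*t)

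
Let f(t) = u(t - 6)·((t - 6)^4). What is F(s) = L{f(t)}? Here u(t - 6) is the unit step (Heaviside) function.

By the second shifting theorem, L{u(t - c)·g(t - c)} = e^(-cs)·G(s) with c = 6 and G(s) = L{g(t)}.
L{t^4} = 4!/s^5 = 24/s^5.

F(s) = 24*exp(-6*s)/s^5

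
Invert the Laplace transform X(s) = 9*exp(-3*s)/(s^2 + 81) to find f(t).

f(t) = Heaviside(t - 3)*(sin(9*t - 27))

The factor e^(-3s) signals a time shift by c = 3 (second shifting theorem).
L{sin(9t)} = 9/(s^2 + 81), so L^-1{9/(s^2 + 81)} = sin(9*t).
Hence the inverse is u(t - 3) times that function evaluated at t - 3.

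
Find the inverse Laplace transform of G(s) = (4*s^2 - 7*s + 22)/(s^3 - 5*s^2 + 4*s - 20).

Factor the denominator: s^3 - 5*s^2 + 4*s - 20 = (s - 5)*(s^2 + 4).
Partial fraction decomposition gives [3/(s - 5)] + [s/(s^2 + 4)] + [-2/(s^2 + 4)].
Invert each term: 3/(s - 5) ↔ 3e^(5t); 1·s/(s^2 + 4) ↔ cos(2t); -1·2/(s^2 + 4) ↔ -sin(2t).

3*exp(5*t) - sin(2*t) + cos(2*t)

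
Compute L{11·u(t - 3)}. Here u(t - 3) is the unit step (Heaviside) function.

By the second shifting theorem, L{u(t - c)·g(t - c)} = e^(-cs)·G(s) with c = 3 and G(s) = L{g(t)}.
L{11} = 11/s.

11*exp(-3*s)/s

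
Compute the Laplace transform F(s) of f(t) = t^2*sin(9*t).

F(s) = 54*(s^2 - 27)/(s^2 + 81)^3

L{sin(9t)} = 9/(s^2 + 81).
Then apply L{t^2·g(t)} = (-1)^2 d^2/ds^2[G(s)] with G(s) = 9/(s^2 + 81):
differentiating 2 times and applying the sign gives 54*(s^2 - 27)/(s^2 + 81)^3.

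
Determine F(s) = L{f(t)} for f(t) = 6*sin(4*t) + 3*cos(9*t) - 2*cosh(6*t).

F(s) = 3*s/(s^2 + 81) - 2*s/(s^2 - 36) + 24/(s^2 + 16)

Apply the Laplace transform termwise.
(3)·[L{cos(9t)} = s/(s^2 + 81)]; (-2)·[L{cosh(6t)} = s/(s^2 - 36)]; (6)·[L{sin(4t)} = 4/(s^2 + 16)].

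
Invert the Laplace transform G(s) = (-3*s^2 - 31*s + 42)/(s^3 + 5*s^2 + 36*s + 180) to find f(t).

f(t) = -sin(6*t) - 5*cos(6*t) + 2*exp(-5*t)

Factor the denominator: s^3 + 5*s^2 + 36*s + 180 = (s + 5)*(s^2 + 36).
Partial fraction decomposition gives [2/(s + 5)] + [-5*s/(s^2 + 36)] + [-6/(s^2 + 36)].
Invert each term: 2/(s + 5) ↔ 2e^(-5t); -5·s/(s^2 + 36) ↔ -5cos(6t); -1·6/(s^2 + 36) ↔ -sin(6t).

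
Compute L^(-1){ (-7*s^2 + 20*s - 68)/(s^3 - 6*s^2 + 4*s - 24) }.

-5*exp(6*t) + 4*sin(2*t) - 2*cos(2*t)

Factor the denominator: s^3 - 6*s^2 + 4*s - 24 = (s - 6)*(s^2 + 4).
Partial fraction decomposition gives [-5/(s - 6)] + [-2*s/(s^2 + 4)] + [8/(s^2 + 4)].
Invert each term: -5/(s - 6) ↔ -5e^(6t); -2·s/(s^2 + 4) ↔ -2cos(2t); 4·2/(s^2 + 4) ↔ 4sin(2t).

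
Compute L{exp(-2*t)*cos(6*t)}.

L{cos(6t)} = s/(s^2 + 36).
By the first shifting theorem, multiplying by e^(-2t) replaces s with s + 2.

(s + 2)/((s + 2)^2 + 36)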